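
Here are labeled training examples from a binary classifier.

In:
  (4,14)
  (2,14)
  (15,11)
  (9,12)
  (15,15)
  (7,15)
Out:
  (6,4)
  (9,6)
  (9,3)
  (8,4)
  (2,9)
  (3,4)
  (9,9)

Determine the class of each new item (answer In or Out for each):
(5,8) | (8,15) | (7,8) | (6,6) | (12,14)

Out, In, Out, Out, In

A rule that fits every label: second ≥ 11 — true of each 'In' example, false of each 'Out' one.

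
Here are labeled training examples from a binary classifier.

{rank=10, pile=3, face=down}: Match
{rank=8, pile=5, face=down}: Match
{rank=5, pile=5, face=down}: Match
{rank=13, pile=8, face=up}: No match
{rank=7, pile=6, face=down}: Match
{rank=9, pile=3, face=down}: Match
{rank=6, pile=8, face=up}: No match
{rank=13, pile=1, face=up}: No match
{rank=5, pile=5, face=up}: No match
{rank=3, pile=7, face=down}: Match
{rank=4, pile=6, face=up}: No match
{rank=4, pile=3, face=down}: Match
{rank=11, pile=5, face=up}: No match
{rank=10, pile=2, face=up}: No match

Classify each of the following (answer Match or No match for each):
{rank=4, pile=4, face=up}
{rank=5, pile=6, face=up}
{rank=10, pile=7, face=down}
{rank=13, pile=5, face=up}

The distinguishing property — face is down — holds for all the 'Match' cases and none of the 'No match' cases.
{rank=4, pile=4, face=up} — face is up, hence No match.
{rank=5, pile=6, face=up} — face is up, hence No match.
{rank=10, pile=7, face=down} — face is down, hence Match.
{rank=13, pile=5, face=up} — face is up, hence No match.

No match, No match, Match, No match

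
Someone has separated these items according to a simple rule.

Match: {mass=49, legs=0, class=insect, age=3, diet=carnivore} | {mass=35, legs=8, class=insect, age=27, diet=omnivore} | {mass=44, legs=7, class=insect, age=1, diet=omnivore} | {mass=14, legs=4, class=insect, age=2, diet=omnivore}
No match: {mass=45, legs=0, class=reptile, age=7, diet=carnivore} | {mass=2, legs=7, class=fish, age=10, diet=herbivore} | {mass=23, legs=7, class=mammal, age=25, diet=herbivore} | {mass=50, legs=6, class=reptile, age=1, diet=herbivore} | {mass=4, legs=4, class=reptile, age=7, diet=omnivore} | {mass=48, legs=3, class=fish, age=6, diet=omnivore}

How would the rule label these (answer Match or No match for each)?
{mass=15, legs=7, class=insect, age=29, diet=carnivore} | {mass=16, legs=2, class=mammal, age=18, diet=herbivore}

Rule: class is insect. This holds for each 'Match' example and fails for each 'No match' one.
Match: {mass=15, legs=7, class=insect, age=29, diet=carnivore}, since class is insect.
No match: {mass=16, legs=2, class=mammal, age=18, diet=herbivore}, since class is mammal.

Match, No match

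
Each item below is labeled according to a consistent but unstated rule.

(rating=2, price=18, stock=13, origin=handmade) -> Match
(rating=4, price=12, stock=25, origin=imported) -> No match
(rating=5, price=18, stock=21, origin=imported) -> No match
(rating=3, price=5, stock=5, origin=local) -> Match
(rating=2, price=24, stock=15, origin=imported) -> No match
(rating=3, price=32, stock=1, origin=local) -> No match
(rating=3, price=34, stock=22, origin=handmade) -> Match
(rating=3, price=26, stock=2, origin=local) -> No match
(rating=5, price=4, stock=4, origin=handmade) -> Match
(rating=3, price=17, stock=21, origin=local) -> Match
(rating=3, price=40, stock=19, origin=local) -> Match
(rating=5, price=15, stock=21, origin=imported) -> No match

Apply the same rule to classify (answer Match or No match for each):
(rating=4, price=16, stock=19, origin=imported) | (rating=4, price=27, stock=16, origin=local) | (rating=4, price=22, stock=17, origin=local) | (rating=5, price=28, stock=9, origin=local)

No match, Match, Match, Match

The simplest hypothesis consistent with all the labels is: origin is not imported AND stock ≥ 4.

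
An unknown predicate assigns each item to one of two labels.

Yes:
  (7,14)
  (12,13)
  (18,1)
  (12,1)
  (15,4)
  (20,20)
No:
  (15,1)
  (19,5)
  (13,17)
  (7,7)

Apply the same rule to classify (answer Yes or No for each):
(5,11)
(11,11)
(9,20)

The pattern is that an item is 'Yes' exactly when: product is even.
(5,11) → 5·11 = 55 → No.
(11,11) → 11·11 = 121 → No.
(9,20) → 9·20 = 180 → Yes.

No, No, Yes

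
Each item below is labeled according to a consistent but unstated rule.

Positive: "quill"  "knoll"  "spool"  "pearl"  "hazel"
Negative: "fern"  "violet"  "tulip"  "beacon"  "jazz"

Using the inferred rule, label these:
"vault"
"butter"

Every 'Positive' example satisfies: ends with 'l'. None of the 'Negative' examples do.
"vault": ends with 't', does not satisfy this → Negative.
"butter": ends with 'r', does not satisfy this → Negative.

Negative, Negative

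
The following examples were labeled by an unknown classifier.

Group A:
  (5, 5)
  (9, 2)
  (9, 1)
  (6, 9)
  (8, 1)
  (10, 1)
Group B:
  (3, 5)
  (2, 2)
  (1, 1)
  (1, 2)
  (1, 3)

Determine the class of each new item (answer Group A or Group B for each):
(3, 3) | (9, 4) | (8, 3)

The simplest hypothesis consistent with all the labels is: sum ≥ 9.
(3, 3) → 3+3 = 6 → Group B.
(9, 4) → 9+4 = 13 → Group A.
(8, 3) → 8+3 = 11 → Group A.

Group B, Group A, Group A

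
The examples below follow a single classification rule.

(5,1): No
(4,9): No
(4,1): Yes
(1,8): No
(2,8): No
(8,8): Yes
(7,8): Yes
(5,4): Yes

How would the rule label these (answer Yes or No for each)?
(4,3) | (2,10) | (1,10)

Yes, No, No

The pattern is that an item is 'Yes' exactly when: |first − second| ≤ 3.
(4,3): |4−3| = 1, has this property → Yes. (2,10): |2−10| = 8, does not satisfy this → No. (1,10): |1−10| = 9, does not satisfy this → No.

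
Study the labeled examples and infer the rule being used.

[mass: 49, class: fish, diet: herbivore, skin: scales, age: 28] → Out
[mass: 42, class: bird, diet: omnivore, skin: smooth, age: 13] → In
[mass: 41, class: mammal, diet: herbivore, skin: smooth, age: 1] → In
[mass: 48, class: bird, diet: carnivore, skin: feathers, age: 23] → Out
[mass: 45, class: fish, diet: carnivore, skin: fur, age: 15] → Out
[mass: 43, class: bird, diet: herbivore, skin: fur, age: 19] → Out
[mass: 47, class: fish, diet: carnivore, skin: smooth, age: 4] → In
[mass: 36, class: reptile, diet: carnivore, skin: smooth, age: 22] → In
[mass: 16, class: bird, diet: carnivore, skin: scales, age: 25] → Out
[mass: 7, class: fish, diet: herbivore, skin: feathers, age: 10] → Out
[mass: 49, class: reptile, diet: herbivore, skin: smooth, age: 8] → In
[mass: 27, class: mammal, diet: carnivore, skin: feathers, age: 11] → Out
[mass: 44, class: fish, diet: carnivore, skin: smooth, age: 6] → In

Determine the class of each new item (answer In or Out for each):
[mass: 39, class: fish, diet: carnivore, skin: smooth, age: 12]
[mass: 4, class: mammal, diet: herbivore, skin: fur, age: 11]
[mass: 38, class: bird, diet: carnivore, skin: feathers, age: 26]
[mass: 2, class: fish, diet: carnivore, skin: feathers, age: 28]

All 'In' examples share one property — skin is smooth — and every 'Out' example lacks it.
[mass: 39, class: fish, diet: carnivore, skin: smooth, age: 12]: skin is smooth, checks out → In. [mass: 4, class: mammal, diet: herbivore, skin: fur, age: 11]: skin is fur, does not fit → Out. [mass: 38, class: bird, diet: carnivore, skin: feathers, age: 26]: skin is feathers, does not fit → Out. [mass: 2, class: fish, diet: carnivore, skin: feathers, age: 28]: skin is feathers, does not fit → Out.

In, Out, Out, Out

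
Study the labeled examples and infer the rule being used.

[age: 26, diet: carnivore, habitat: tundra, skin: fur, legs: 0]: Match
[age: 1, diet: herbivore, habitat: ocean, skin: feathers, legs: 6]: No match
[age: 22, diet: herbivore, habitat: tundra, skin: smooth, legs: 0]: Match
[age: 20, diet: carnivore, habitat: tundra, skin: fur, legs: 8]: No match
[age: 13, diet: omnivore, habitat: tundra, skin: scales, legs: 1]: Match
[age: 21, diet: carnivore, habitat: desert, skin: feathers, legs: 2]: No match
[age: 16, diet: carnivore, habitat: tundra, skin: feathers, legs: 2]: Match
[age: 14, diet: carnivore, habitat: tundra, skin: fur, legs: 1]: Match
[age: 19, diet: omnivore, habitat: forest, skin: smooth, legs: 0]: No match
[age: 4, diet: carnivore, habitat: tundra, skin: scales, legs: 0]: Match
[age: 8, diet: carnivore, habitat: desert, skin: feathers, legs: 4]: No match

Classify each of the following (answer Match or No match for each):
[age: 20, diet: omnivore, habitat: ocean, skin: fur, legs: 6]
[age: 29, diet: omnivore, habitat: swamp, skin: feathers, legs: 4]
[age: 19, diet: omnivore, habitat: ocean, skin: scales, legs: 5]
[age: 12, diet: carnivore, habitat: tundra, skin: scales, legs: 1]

The distinguishing property — habitat is tundra AND legs ≤ 2 — holds for all the 'Match' cases and none of the 'No match' cases.
[age: 20, diet: omnivore, habitat: ocean, skin: fur, legs: 6] — habitat is ocean, legs = 6, hence No match. [age: 29, diet: omnivore, habitat: swamp, skin: feathers, legs: 4] — habitat is swamp, legs = 4, hence No match. [age: 19, diet: omnivore, habitat: ocean, skin: scales, legs: 5] — habitat is ocean, legs = 5, hence No match. [age: 12, diet: carnivore, habitat: tundra, skin: scales, legs: 1] — habitat is tundra, legs = 1, hence Match.

No match, No match, No match, Match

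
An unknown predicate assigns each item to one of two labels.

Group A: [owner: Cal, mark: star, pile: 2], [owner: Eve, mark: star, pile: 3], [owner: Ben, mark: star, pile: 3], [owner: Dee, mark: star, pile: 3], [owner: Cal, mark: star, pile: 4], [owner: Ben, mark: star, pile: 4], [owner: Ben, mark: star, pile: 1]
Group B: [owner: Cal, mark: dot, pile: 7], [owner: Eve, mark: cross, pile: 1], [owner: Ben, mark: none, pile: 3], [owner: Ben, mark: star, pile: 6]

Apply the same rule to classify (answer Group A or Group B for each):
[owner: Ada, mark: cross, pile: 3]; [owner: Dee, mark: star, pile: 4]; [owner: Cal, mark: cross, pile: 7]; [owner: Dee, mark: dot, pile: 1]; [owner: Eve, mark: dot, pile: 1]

Group B, Group A, Group B, Group B, Group B

The common property of the 'Group A' items is: mark is star AND pile ≤ 4. No 'Group B' item has it.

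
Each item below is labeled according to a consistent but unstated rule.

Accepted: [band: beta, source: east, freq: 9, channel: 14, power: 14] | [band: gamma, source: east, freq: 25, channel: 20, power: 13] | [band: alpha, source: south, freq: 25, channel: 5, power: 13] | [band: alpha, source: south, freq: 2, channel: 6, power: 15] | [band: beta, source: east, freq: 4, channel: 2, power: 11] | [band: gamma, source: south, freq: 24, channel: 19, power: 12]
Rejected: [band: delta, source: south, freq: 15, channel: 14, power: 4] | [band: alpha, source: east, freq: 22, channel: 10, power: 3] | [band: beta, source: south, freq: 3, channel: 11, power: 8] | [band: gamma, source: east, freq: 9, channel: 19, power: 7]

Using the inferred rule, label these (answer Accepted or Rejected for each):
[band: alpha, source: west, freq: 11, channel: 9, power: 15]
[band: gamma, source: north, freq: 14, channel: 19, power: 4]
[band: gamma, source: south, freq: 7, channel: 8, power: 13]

Accepted, Rejected, Accepted

Every 'Accepted' example satisfies: power ≥ 11. None of the 'Rejected' examples do.
[band: alpha, source: west, freq: 11, channel: 9, power: 15] — power = 15, hence Accepted. [band: gamma, source: north, freq: 14, channel: 19, power: 4] — power = 4, hence Rejected. [band: gamma, source: south, freq: 7, channel: 8, power: 13] — power = 13, hence Accepted.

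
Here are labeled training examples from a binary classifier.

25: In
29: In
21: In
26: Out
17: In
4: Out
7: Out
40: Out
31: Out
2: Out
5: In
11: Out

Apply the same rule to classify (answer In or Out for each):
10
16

Out, Out

Looking at the examples, the only property every 'In' case has and every 'Out' case lacks is: ≡ 1 (mod 4).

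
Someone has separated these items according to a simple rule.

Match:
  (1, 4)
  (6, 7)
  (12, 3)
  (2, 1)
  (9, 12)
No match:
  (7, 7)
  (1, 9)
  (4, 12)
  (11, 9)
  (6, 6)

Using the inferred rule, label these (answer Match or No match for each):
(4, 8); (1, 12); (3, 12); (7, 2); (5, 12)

All 'Match' examples share one property — sum is odd — and every 'No match' example lacks it.
(4, 8): 4+8 = 12, fails this test → No match.
(1, 12): 1+12 = 13, qualifies → Match.
(3, 12): 3+12 = 15, qualifies → Match.
(7, 2): 7+2 = 9, qualifies → Match.
(5, 12): 5+12 = 17, qualifies → Match.

No match, Match, Match, Match, Match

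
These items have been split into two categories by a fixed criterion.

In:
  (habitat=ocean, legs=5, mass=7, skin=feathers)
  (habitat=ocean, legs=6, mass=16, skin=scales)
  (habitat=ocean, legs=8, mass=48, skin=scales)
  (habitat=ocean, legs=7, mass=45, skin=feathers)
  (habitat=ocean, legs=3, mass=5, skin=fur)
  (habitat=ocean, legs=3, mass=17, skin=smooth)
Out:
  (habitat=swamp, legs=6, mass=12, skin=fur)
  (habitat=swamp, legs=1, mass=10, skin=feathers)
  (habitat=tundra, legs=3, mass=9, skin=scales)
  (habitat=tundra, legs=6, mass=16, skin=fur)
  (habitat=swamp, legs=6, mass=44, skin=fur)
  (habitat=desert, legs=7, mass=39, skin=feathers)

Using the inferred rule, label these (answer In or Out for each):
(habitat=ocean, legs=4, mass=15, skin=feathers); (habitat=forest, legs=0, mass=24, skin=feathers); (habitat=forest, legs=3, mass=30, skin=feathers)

In, Out, Out

The classifier is using: habitat is ocean.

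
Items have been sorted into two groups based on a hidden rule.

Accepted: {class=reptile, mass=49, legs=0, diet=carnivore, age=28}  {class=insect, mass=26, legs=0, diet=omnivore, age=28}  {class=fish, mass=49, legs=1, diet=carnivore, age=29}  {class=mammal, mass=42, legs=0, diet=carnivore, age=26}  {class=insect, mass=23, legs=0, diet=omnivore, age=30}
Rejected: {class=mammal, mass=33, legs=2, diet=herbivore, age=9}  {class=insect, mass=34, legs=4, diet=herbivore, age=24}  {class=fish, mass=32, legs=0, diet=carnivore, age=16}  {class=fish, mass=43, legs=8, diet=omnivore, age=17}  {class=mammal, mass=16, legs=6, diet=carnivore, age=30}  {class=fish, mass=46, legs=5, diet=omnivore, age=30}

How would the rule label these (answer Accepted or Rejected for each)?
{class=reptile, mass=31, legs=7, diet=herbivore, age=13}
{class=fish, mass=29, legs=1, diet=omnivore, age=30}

The pattern is that an item is 'Accepted' exactly when: legs ≤ 1 AND age ≥ 17.
{class=reptile, mass=31, legs=7, diet=herbivore, age=13} → legs = 7, age = 13 → Rejected.
{class=fish, mass=29, legs=1, diet=omnivore, age=30} → legs = 1, age = 30 → Accepted.

Rejected, Accepted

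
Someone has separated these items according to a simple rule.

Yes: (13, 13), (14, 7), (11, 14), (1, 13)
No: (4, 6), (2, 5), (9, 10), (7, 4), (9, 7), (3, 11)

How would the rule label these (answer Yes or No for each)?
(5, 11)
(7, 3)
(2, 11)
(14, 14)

The rule appears to be: max ≥ 13.
(5, 11): max 11 — fails the rule, so No. (7, 3): max 7 — fails the rule, so No. (2, 11): max 11 — fails the rule, so No. (14, 14): max 14 — satisfies this, so Yes.

No, No, No, Yes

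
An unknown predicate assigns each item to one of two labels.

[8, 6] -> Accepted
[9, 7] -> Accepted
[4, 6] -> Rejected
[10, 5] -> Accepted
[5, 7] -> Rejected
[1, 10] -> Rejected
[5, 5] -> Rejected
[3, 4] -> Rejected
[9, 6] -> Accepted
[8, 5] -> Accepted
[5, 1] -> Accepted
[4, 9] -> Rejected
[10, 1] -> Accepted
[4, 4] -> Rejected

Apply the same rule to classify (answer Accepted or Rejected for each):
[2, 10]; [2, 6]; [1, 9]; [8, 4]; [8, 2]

Rejected, Rejected, Rejected, Accepted, Accepted

A rule that fits every label: first > second — true of each 'Accepted' example, false of each 'Rejected' one.
[2, 10]: 2 < 10, does not satisfy this → Rejected.
[2, 6]: 2 < 6, does not satisfy this → Rejected.
[1, 9]: 1 < 9, does not satisfy this → Rejected.
[8, 4]: 8 > 4, meets the rule → Accepted.
[8, 2]: 8 > 2, meets the rule → Accepted.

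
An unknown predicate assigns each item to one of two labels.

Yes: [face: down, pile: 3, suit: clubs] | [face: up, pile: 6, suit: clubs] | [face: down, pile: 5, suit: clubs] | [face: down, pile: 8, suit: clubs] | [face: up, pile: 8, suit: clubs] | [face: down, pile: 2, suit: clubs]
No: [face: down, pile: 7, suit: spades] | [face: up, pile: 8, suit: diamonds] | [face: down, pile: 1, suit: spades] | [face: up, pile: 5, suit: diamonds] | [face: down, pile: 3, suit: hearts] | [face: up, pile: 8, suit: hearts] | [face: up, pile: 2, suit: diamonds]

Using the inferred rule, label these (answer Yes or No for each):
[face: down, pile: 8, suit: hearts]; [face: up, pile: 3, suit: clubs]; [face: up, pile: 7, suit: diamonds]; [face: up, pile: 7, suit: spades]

The rule appears to be: suit is clubs.

No, Yes, No, No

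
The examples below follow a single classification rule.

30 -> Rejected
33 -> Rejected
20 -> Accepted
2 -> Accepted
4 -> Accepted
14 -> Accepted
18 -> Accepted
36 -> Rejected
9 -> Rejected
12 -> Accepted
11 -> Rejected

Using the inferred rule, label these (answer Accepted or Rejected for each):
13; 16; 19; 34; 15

Rejected, Accepted, Rejected, Rejected, Rejected

The classifier is using: even AND at most 20.
13: 13 is odd, 13 ≤ 20, does not pass → Rejected. 16: 16 is even, 16 ≤ 20, fits → Accepted. 19: 19 is odd, 19 ≤ 20, does not pass → Rejected. 34: 34 is even, 34 > 20, does not pass → Rejected. 15: 15 is odd, 15 ≤ 20, does not pass → Rejected.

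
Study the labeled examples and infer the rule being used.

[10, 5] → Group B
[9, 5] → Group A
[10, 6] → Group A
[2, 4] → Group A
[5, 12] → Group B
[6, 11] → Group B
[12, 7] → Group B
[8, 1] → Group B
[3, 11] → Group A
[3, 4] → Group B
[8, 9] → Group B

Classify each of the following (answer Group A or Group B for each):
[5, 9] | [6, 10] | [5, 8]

Group A, Group A, Group B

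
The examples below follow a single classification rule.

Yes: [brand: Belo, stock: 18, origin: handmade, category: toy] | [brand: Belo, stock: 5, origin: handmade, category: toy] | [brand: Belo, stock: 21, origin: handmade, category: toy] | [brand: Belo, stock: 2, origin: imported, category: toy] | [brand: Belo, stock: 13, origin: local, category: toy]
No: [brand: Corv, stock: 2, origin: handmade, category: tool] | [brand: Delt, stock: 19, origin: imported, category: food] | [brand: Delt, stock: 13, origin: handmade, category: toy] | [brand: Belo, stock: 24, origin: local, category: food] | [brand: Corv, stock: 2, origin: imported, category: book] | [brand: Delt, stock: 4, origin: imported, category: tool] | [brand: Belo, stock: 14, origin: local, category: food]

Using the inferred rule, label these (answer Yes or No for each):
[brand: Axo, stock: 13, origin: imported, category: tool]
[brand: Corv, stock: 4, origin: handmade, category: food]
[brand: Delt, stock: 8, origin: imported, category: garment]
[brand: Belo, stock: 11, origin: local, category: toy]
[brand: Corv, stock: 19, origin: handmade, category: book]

Rule: category is toy AND brand is Belo. This holds for each 'Yes' example and fails for each 'No' one.
[brand: Axo, stock: 13, origin: imported, category: tool]: category is tool, brand is Axo — does not pass, so No. [brand: Corv, stock: 4, origin: handmade, category: food]: category is food, brand is Corv — does not pass, so No. [brand: Delt, stock: 8, origin: imported, category: garment]: category is garment, brand is Delt — does not pass, so No. [brand: Belo, stock: 11, origin: local, category: toy]: category is toy, brand is Belo — checks out, so Yes. [brand: Corv, stock: 19, origin: handmade, category: book]: category is book, brand is Corv — does not pass, so No.

No, No, No, Yes, No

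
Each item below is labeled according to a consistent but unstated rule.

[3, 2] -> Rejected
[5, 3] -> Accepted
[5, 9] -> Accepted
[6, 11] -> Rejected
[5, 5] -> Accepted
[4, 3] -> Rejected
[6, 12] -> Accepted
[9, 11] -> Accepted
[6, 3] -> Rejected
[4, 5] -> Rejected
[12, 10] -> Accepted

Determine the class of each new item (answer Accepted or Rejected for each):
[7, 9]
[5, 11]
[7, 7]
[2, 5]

The common property of the 'Accepted' items is: sum is even. No 'Rejected' item has it.
[7, 9]: Accepted (7+9 = 16). [5, 11]: Accepted (5+11 = 16). [7, 7]: Accepted (7+7 = 14). [2, 5]: Rejected (2+5 = 7).

Accepted, Accepted, Accepted, Rejected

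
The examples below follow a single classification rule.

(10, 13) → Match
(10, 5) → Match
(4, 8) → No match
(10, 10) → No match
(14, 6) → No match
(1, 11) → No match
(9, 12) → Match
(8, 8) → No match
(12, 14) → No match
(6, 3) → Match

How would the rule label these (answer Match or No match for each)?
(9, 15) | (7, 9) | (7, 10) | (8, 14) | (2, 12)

'Match' ⟺ sum is odd.
(9, 15): 9+15 = 24, does not pass → No match.
(7, 9): 7+9 = 16, does not pass → No match.
(7, 10): 7+10 = 17, qualifies → Match.
(8, 14): 8+14 = 22, does not pass → No match.
(2, 12): 2+12 = 14, does not pass → No match.

No match, No match, Match, No match, No match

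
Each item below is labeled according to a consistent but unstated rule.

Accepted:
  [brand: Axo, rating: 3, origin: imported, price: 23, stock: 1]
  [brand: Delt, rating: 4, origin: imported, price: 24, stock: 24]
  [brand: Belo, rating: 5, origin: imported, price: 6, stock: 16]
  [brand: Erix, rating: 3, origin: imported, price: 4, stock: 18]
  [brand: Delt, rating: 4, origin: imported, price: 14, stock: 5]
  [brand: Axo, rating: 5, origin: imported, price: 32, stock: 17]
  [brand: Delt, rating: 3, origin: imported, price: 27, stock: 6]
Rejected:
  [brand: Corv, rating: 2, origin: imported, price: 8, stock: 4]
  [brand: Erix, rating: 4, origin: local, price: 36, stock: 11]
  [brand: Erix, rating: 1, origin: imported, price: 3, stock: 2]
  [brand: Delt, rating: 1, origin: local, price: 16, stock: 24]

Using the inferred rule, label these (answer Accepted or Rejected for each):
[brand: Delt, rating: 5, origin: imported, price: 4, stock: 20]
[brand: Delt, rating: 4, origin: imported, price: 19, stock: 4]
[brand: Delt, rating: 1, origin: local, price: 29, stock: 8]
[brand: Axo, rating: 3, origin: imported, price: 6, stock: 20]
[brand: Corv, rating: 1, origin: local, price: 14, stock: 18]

Accepted, Accepted, Rejected, Accepted, Rejected

The common property of the 'Accepted' items is: origin is imported AND rating ≥ 3. No 'Rejected' item has it.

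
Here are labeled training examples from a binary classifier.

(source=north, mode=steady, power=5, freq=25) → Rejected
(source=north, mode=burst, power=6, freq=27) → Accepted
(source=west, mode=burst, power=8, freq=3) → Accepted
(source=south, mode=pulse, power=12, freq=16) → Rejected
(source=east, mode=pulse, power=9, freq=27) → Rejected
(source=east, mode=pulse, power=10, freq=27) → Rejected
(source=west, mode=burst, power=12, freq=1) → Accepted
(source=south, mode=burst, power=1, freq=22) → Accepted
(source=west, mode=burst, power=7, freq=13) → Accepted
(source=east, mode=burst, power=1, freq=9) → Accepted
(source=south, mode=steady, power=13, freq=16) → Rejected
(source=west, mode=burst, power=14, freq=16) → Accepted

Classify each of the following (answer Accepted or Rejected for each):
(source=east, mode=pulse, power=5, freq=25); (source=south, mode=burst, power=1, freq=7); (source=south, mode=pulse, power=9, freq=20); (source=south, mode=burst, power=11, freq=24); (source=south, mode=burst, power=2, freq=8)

Rejected, Accepted, Rejected, Accepted, Accepted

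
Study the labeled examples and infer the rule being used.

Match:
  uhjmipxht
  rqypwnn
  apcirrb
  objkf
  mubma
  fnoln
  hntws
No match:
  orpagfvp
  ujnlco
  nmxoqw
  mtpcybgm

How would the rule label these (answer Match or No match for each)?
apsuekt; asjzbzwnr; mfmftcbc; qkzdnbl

The distinguishing property — odd length — holds for all the 'Match' cases and none of the 'No match' cases.
apsuekt: length 7, satisfies this → Match.
asjzbzwnr: length 9, satisfies this → Match.
mfmftcbc: length 8, does not satisfy this → No match.
qkzdnbl: length 7, satisfies this → Match.

Match, Match, No match, Match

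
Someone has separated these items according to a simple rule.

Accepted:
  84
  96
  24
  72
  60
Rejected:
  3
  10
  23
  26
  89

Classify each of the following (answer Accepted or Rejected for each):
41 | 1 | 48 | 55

Rejected, Rejected, Accepted, Rejected

The pattern is that an item is 'Accepted' exactly when: multiple of 4.
41: Rejected (41 = 4·10 + 1).
1: Rejected (1 = 4·0 + 1).
48: Accepted (48 = 4·12).
55: Rejected (55 = 4·13 + 3).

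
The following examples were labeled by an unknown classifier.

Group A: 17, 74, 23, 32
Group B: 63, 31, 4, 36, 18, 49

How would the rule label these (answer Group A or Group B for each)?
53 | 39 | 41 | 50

'Group A' ⟺ ≡ 2 (mod 3).

Group A, Group B, Group A, Group A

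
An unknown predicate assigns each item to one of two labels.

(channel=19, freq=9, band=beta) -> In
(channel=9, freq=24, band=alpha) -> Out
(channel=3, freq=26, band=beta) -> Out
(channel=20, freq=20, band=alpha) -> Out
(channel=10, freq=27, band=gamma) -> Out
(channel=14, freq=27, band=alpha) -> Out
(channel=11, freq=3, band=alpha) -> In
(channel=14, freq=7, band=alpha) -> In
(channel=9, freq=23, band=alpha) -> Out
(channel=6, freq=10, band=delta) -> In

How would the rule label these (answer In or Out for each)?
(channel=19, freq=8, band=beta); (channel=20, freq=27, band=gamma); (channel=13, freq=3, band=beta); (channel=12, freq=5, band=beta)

Rule: freq ≤ 10. This holds for each 'In' example and fails for each 'Out' one.
(channel=19, freq=8, band=beta) → freq = 8 → In. (channel=20, freq=27, band=gamma) → freq = 27 → Out. (channel=13, freq=3, band=beta) → freq = 3 → In. (channel=12, freq=5, band=beta) → freq = 5 → In.

In, Out, In, In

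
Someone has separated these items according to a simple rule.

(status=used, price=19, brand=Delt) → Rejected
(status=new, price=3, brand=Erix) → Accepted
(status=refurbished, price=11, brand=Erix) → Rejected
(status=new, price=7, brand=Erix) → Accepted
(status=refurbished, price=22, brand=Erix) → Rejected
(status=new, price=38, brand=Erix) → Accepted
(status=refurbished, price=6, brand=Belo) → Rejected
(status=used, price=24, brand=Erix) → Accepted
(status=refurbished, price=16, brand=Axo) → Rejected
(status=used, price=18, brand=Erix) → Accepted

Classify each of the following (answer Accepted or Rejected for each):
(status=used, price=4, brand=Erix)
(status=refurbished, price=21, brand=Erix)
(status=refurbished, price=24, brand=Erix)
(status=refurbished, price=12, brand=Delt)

A rule that fits every label: brand is Erix AND status is not refurbished — true of each 'Accepted' example, false of each 'Rejected' one.
Accepted: (status=used, price=4, brand=Erix), since brand is Erix, status is used. Rejected: (status=refurbished, price=21, brand=Erix), since brand is Erix, status is refurbished. Rejected: (status=refurbished, price=24, brand=Erix), since brand is Erix, status is refurbished. Rejected: (status=refurbished, price=12, brand=Delt), since brand is Delt, status is refurbished.

Accepted, Rejected, Rejected, Rejected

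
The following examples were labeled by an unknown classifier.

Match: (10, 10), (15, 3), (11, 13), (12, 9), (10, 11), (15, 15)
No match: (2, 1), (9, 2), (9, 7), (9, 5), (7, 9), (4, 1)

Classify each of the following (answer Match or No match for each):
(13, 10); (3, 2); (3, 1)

Match, No match, No match

Every 'Match' example satisfies: sum ≥ 18. None of the 'No match' examples do.
(13, 10): 13+10 = 23 — satisfies this, so Match. (3, 2): 3+2 = 5 — does not pass, so No match. (3, 1): 3+1 = 4 — does not pass, so No match.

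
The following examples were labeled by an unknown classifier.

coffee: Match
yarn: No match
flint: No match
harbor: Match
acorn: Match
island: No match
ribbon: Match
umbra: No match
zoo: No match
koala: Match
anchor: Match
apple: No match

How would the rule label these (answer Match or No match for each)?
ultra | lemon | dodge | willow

Rule: length ≥ 4 AND contains 'o'. This holds for each 'Match' example and fails for each 'No match' one.
ultra: length 5, no 'o', does not satisfy this → No match. lemon: length 5, has 'o', meets the rule → Match. dodge: length 5, has 'o', meets the rule → Match. willow: length 6, has 'o', meets the rule → Match.

No match, Match, Match, Match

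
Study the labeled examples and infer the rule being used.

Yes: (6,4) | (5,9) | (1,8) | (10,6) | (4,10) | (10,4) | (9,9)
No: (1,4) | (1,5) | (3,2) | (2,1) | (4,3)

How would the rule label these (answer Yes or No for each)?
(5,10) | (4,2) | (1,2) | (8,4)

The classifier is using: sum ≥ 9.

Yes, No, No, Yes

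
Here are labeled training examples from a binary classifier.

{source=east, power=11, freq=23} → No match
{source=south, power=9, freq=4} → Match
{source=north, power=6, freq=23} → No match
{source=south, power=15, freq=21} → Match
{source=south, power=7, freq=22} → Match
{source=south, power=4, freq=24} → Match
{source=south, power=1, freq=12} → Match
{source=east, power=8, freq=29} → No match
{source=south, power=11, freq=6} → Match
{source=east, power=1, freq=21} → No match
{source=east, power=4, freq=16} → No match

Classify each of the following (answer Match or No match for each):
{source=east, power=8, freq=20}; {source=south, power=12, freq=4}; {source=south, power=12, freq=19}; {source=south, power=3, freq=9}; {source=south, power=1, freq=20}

No match, Match, Match, Match, Match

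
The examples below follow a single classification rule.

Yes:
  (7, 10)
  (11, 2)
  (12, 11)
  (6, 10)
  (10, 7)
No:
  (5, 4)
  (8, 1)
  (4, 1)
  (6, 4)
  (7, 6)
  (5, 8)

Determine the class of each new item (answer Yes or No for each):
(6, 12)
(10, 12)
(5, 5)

A rule that fits every label: max ≥ 10 — true of each 'Yes' example, false of each 'No' one.
(6, 12) — max 12, hence Yes.
(10, 12) — max 12, hence Yes.
(5, 5) — max 5, hence No.

Yes, Yes, No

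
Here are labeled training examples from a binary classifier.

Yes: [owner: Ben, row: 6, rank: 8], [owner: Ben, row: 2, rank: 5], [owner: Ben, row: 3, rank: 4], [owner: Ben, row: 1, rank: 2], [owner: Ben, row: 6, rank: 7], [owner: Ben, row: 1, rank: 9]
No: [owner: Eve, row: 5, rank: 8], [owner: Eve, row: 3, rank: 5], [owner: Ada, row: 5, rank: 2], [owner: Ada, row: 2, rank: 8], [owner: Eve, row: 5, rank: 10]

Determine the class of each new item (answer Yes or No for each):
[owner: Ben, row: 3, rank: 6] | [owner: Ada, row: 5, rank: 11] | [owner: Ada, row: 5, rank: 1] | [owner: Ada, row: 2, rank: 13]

Looking at the examples, the only property every 'Yes' case has and every 'No' case lacks is: owner is Ben.

Yes, No, No, No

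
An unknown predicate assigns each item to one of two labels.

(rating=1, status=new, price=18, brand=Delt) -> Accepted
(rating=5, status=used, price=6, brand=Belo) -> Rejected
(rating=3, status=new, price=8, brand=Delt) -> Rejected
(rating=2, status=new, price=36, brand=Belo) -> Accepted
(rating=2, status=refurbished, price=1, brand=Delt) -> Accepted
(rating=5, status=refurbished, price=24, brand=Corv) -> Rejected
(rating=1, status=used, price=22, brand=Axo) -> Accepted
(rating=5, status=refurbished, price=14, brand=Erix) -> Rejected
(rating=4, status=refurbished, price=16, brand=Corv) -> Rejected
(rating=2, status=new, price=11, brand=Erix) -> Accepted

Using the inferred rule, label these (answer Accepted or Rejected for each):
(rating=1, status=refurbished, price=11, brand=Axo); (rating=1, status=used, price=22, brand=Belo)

Accepted, Accepted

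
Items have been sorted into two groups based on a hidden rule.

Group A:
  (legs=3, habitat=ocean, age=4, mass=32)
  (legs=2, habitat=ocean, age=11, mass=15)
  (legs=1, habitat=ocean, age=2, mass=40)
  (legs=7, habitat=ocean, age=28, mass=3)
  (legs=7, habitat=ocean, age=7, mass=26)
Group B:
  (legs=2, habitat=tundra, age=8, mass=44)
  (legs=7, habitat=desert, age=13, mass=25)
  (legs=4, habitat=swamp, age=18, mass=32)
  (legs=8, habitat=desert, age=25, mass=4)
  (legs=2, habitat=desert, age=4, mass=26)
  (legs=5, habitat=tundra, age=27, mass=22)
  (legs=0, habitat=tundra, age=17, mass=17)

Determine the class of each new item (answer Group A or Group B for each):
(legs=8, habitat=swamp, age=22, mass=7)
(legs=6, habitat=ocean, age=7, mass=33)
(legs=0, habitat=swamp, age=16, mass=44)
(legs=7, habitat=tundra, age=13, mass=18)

Group B, Group A, Group B, Group B

The classifier is using: habitat is ocean.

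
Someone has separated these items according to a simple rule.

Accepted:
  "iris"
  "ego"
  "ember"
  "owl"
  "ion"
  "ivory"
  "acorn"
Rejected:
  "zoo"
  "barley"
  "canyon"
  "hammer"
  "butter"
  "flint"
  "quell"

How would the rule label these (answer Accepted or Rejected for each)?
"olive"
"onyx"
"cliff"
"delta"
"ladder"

Accepted, Accepted, Rejected, Rejected, Rejected

All 'Accepted' examples share one property — starts with a vowel — and every 'Rejected' example lacks it.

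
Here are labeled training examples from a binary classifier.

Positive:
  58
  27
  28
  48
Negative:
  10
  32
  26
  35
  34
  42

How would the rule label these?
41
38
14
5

Negative, Positive, Negative, Negative

One predicate separates the groups cleanly: digit sum ≥ 9.
41: digit sum 4+1 = 5 — fails the rule, so Negative. 38: digit sum 3+8 = 11 — satisfies this, so Positive. 14: digit sum 1+4 = 5 — fails the rule, so Negative. 5: digit sum 5 — fails the rule, so Negative.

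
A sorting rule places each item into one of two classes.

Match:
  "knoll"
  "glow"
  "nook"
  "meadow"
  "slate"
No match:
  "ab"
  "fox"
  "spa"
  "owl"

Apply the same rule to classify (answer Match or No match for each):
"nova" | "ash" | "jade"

Match, No match, Match

All 'Match' examples share one property — length ≥ 4 — and every 'No match' example lacks it.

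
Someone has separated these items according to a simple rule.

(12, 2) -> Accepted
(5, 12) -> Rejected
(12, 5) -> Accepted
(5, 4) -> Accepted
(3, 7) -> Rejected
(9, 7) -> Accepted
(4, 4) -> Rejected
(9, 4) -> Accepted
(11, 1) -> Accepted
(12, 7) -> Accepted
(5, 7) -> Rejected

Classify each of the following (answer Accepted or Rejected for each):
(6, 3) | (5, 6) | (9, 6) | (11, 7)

Accepted, Rejected, Accepted, Accepted

Every 'Accepted' example satisfies: first > second. None of the 'Rejected' examples do.
(6, 3) — 6 > 3, hence Accepted.
(5, 6) — 5 < 6, hence Rejected.
(9, 6) — 9 > 6, hence Accepted.
(11, 7) — 11 > 7, hence Accepted.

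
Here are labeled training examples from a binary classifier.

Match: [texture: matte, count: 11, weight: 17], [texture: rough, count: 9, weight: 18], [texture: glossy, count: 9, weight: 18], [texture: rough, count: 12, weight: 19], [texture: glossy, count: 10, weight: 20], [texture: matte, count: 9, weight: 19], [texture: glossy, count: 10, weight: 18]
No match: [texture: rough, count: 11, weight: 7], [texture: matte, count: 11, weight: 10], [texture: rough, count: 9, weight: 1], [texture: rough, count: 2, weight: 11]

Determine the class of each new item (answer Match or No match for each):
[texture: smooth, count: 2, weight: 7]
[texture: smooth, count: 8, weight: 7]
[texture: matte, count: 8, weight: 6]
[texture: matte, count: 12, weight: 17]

No match, No match, No match, Match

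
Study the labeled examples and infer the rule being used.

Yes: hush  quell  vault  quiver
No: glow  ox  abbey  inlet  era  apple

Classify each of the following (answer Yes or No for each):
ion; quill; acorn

The pattern is that an item is 'Yes' exactly when: contains 'u'.

No, Yes, No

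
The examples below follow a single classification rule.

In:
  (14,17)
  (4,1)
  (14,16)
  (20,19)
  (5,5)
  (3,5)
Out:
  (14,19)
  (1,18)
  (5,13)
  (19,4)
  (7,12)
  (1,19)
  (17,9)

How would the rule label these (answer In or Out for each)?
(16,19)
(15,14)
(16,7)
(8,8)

All 'In' examples share one property — |first − second| ≤ 3 — and every 'Out' example lacks it.

In, In, Out, In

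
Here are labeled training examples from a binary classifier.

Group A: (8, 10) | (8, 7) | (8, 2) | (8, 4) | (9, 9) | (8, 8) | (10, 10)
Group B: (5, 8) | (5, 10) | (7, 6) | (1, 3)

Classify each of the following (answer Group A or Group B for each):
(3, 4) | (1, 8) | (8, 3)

Group B, Group B, Group A

Every 'Group A' example satisfies: first ≥ 8. None of the 'Group B' examples do.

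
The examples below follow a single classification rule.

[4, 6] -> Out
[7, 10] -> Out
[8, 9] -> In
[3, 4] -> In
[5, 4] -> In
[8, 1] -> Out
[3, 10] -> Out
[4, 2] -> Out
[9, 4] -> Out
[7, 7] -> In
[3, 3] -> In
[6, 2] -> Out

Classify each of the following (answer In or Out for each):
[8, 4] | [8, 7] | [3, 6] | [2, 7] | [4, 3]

Out, In, Out, Out, In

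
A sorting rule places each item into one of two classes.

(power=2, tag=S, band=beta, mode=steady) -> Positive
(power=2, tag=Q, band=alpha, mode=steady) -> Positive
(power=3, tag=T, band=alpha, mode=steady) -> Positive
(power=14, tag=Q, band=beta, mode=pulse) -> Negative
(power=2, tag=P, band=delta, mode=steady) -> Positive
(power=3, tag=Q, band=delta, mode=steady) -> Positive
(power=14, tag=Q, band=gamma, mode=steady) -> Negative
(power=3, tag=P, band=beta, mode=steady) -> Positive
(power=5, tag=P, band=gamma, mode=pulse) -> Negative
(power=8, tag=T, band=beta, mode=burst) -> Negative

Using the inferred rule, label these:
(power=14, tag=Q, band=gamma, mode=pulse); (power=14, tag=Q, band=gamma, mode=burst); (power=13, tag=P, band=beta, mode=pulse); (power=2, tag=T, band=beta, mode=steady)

The common property of the 'Positive' items is: power ≤ 3. No 'Negative' item has it.

Negative, Negative, Negative, Positive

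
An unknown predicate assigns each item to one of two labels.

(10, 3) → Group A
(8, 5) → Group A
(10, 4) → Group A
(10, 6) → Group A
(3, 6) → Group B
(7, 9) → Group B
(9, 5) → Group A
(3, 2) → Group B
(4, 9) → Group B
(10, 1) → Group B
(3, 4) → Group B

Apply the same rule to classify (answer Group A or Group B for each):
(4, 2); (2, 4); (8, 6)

Group B, Group B, Group A

The pattern is that an item is 'Group A' exactly when: first > second AND sum ≥ 13.
(4, 2): 4 > 2, 4+2 = 6, lacks this property → Group B. (2, 4): 2 < 4, 2+4 = 6, lacks this property → Group B. (8, 6): 8 > 6, 8+6 = 14, checks out → Group A.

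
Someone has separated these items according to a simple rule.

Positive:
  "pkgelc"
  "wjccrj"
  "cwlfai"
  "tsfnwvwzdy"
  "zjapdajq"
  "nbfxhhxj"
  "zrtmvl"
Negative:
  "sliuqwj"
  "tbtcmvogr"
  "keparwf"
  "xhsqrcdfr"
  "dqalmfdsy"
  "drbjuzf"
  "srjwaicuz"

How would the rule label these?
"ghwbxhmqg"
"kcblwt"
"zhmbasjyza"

Negative, Positive, Positive

Looking at the examples, the only property every 'Positive' case has and every 'Negative' case lacks is: even length.
"ghwbxhmqg": length 9 — does not satisfy this, so Negative. "kcblwt": length 6 — has this property, so Positive. "zhmbasjyza": length 10 — has this property, so Positive.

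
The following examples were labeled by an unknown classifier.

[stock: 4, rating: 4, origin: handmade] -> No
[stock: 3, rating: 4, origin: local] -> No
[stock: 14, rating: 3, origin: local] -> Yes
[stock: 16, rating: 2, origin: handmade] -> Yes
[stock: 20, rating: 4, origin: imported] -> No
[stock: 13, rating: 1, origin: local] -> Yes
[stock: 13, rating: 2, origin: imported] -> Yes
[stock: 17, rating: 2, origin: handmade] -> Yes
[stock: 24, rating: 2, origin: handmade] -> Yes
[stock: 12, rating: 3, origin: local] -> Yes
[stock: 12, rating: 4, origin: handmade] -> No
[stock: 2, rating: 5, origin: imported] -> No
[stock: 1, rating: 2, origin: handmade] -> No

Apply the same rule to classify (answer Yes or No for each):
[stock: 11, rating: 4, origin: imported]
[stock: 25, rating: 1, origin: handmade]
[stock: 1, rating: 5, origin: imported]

A rule that fits every label: rating ≤ 3 AND stock ≥ 2 — true of each 'Yes' example, false of each 'No' one.
[stock: 11, rating: 4, origin: imported]: No (rating = 4, stock = 11). [stock: 25, rating: 1, origin: handmade]: Yes (rating = 1, stock = 25). [stock: 1, rating: 5, origin: imported]: No (rating = 5, stock = 1).

No, Yes, No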